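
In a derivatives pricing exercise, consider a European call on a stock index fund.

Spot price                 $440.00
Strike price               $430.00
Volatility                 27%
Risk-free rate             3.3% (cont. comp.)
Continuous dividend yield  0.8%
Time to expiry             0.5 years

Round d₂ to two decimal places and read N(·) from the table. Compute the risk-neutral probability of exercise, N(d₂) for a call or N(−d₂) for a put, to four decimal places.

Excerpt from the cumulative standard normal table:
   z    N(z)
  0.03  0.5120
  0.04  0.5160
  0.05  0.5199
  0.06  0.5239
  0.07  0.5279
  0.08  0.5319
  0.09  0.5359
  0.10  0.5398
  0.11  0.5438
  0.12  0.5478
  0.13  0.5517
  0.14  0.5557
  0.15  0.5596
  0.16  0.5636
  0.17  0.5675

0.5359

σ√T = 0.27 × 0.7071 = 0.1909
d₁ = [ln(440/430) + (0.033 − 0.008 + 0.27²/2)·0.5] / 0.1909 = [0.0230 + 0.0307] / 0.1909 = 0.2813 → 0.28
d₂ = d₁ − σ√T = 0.2813 − 0.1909 = 0.0904 → 0.09
Pr(exercise) under Q = N(d₂) = 0.5359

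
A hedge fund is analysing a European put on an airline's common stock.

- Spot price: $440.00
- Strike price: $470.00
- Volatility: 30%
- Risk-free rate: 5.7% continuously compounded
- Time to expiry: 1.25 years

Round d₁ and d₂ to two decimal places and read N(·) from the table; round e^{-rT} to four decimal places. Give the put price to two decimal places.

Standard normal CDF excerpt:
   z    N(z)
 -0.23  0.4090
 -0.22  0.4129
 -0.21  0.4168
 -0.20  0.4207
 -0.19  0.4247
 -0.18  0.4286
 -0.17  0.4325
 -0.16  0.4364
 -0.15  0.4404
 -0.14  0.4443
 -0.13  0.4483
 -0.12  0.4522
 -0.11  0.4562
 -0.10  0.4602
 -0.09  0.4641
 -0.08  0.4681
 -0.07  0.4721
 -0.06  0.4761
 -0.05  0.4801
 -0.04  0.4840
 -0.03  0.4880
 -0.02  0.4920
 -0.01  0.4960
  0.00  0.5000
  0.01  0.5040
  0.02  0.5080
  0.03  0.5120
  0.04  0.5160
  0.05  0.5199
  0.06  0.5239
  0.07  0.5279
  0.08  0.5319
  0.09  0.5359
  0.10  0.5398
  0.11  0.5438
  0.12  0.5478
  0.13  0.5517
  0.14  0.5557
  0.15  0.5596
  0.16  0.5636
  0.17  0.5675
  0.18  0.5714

T = 1.25;  σ√T = 0.3354
d₁ = [ln(440/470) + (0.057 + 0.3²/2)·1.25] / 0.3354 = [-0.0660 + 0.1275] / 0.3354 = 0.1835 which rounds to 0.18
d₂ = d₁ − σ√T = 0.1835 − 0.3354 = -0.1519 which rounds to -0.15
e^(−rT) = e^(−0.057·1.25) = 0.9312
N(−d₂) = N(0.15) = 0.5596;  N(−d₁) = N(-0.18) = 0.4286
P = 470·0.9312·0.5596 − 440·0.4286 = 244.9168 − 188.5840 = 56.3328

$56.33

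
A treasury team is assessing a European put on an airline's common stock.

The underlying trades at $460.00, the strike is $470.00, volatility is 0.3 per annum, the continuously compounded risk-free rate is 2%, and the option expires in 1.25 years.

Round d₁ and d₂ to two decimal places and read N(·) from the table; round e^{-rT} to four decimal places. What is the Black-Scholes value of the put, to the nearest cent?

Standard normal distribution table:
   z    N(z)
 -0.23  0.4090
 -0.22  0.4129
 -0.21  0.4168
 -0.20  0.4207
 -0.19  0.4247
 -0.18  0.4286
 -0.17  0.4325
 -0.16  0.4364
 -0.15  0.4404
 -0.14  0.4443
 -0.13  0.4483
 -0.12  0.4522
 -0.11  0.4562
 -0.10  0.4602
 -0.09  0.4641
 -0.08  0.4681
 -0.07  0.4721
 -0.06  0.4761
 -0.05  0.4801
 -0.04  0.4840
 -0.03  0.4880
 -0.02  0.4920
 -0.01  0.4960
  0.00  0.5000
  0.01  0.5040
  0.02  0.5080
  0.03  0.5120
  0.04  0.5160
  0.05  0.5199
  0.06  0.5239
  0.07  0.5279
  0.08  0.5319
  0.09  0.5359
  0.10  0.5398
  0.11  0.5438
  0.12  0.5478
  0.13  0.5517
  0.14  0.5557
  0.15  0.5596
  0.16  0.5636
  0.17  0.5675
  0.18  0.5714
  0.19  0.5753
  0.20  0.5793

T = 1.25;  σ√T = 0.3354
d₁ = [ln(460/470) + (0.02 + 0.3²/2)·1.25] / 0.3354 = [-0.0215 + 0.0813] / 0.3354 = 0.1781 → 0.18
d₂ = d₁ − σ√T = 0.1781 − 0.3354 = -0.1573 → -0.16
e^(−rT) = e^(−0.02·1.25) = 0.9753
N(−d₂) = N(0.16) = 0.5636;  N(−d₁) = N(-0.18) = 0.4286
P = 470·0.9753·0.5636 − 460·0.4286 = 258.3492 − 197.1560 = 61.1932

$61.19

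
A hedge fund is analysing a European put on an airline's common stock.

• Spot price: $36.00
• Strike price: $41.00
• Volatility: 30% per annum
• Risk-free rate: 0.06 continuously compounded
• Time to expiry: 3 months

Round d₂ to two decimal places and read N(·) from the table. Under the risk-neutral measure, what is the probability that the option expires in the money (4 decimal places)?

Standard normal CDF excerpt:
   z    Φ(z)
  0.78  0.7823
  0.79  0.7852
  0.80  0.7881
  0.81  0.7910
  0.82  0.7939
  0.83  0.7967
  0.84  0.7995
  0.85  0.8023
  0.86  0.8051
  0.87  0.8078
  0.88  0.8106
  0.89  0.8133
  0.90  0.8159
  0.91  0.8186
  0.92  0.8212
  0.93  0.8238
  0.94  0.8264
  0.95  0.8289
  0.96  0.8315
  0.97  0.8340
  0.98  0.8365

σ√T = 0.3·√0.25 = 0.1500
d₁ = [ln(36/41) + (0.06 + 0.3²/2)·0.25] / 0.1500 = [-0.1301 + 0.0262] / 0.1500 = -0.6920 ≈ -0.69
d₂ = d₁ − σ√T = -0.6920 − 0.1500 = -0.8420 ≈ -0.84
Pr(exercise) under Q = N(−d₂) = N(0.84) = 0.7995

0.7995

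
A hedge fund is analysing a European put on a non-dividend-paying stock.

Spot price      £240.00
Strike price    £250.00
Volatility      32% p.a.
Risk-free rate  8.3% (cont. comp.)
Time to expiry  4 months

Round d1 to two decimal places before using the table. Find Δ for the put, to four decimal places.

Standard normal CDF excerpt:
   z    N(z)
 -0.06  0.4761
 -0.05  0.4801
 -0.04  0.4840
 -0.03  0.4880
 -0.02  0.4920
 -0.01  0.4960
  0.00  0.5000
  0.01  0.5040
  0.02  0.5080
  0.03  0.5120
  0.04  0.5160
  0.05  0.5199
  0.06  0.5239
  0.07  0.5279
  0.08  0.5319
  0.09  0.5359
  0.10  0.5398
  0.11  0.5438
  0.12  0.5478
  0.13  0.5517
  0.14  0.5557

σ√T = 0.32 × 0.5774 = 0.1848
ln(S/K) + (r + σ²/2)T = ln(240/250) + (0.083 + 0.32²/2)·0.3333 = -0.0408 + 0.0447 = 0.0039
d₁ = 0.0039 / 0.1848 = 0.0212 → 0.02
N(d₁) = N(0.02) = 0.5080
Δ_put = N(d₁) − 1 = 0.5080 − 1 = -0.4920

-0.4920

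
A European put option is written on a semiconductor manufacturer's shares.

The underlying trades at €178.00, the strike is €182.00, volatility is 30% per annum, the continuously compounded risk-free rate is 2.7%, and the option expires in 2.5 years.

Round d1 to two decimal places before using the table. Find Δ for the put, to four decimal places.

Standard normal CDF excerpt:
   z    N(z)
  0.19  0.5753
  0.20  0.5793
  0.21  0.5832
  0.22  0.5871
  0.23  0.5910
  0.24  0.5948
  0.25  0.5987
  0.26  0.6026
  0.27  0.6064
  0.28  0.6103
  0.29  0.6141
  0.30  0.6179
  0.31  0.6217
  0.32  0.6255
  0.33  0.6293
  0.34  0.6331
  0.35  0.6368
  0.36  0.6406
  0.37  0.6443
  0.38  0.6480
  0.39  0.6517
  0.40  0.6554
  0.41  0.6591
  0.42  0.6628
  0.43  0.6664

-0.3707

σ√T = 0.3·√2.5 = 0.4743
d₁ = [ln(178/182) + (0.027 + ½·0.3²)·2.5] / (σ√T) = (-0.0222 + 0.1800) / 0.4743 = 0.3326 → 0.33
N(d₁) = N(0.33) = 0.6293
Δ_put = N(d₁) − 1 = 0.6293 − 1 = -0.3707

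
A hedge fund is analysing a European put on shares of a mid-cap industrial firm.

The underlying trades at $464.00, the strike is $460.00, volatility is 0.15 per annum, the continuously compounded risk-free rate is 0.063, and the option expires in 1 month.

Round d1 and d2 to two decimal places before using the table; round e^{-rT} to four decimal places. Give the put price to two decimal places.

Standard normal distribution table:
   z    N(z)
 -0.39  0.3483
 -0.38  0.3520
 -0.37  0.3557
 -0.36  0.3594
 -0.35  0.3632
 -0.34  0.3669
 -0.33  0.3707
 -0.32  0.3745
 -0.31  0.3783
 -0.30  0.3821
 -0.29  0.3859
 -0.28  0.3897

σ√T = 0.15 × 0.2887 = 0.0433
ln(S/K) + (r + σ²/2)T = ln(464/460) + (0.063 + 0.15²/2)·0.08333 = 0.0087 + 0.0062 = 0.0148
d₁ = 0.0148 / 0.0433 = 0.3428 ⇒ 0.34
d₂ = d₁ − σ√T = 0.3428 − 0.0433 = 0.2995 ⇒ 0.30
exp(−rT) = exp(−0.063·0.08333) = 0.9948
N(−d₂) = N(-0.30) = 0.3821;  N(−d₁) = N(-0.34) = 0.3669
P = 460·0.9948·0.3821 − 464·0.3669 = 174.8520 − 170.2416 = 4.6104

$4.61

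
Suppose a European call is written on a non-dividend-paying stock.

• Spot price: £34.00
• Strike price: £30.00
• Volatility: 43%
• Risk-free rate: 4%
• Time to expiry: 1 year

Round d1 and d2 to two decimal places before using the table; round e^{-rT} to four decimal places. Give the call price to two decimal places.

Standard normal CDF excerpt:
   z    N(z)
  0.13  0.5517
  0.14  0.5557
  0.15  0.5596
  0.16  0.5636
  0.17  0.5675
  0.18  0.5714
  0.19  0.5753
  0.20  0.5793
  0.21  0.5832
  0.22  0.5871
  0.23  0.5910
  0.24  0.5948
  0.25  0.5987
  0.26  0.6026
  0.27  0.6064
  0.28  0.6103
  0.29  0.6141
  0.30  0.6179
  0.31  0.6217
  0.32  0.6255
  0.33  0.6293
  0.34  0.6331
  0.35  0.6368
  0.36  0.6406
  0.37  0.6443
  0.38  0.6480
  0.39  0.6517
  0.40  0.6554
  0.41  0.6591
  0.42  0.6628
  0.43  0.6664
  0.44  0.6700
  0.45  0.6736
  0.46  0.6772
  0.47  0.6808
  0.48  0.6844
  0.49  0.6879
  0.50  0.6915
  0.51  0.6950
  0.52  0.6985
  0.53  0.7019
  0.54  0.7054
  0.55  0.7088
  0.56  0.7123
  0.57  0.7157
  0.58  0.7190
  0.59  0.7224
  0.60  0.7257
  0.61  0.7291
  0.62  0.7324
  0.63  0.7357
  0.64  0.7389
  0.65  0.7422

T = 1;  σ√T = 0.4300
d₁ = [ln(34/30) + (0.04 + ½·0.43²)·1] / (σ√T) = (0.1252 + 0.1324) / 0.4300 = 0.5991 ≈ 0.60
d₂ = 0.5991 − 0.4300 = 0.1691 ≈ 0.17
exp(−rT) = exp(−0.04·1) = 0.9608
N(d₁) = N(0.60) = 0.7257;  N(d₂) = N(0.17) = 0.5675
C = 34·0.7257 − 30·0.9608·0.5675 = 24.6738 − 16.3576 = 8.3162

£8.32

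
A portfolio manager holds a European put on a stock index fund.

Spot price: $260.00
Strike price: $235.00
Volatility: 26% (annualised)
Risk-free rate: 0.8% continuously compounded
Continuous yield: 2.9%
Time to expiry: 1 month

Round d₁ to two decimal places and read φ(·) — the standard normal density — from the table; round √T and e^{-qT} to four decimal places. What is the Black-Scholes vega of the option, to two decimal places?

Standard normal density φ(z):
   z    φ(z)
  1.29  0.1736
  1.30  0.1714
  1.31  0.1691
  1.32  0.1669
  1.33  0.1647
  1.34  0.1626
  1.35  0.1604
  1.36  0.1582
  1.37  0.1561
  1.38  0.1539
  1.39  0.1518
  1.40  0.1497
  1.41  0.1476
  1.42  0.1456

T = 0.08333;  σ√T = 0.0751
d₁ = [ln(260/235) + (0.008 − 0.029 + 0.26²/2)·0.08333] / 0.0751 = [0.1011 + 0.0011] / 0.0751 = 1.3612 ≈ 1.36
√T = √0.08333 = 0.2887
φ(d₁) = φ(1.36) = 0.1582
e^(−qT) = e^(−0.029·0.08333) = 0.9976
vega = S·e^(−qT)·φ(d₁)·√T = 260·0.9976·0.1582·0.2887 = 11.8463
(The call has the same vega.)

11.85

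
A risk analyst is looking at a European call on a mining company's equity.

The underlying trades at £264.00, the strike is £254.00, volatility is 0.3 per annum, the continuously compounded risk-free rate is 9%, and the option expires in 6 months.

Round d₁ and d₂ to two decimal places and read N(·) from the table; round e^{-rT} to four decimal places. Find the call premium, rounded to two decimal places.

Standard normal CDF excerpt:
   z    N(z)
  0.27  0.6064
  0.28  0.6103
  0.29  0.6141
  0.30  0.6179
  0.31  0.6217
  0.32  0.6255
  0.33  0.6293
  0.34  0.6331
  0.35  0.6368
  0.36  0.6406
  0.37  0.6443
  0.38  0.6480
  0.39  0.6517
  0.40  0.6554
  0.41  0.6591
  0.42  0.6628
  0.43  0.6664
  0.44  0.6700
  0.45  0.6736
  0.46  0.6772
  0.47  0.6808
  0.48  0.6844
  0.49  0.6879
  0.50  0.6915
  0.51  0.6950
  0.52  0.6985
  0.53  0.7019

σ√T = 0.3 × 0.7071 = 0.2121
d₁ = [ln(264/254) + (0.09 + 0.3²/2)·0.5] / 0.2121 = [0.0386 + 0.0675] / 0.2121 = 0.5002 ≈ 0.50
d₂ = d₁ − σ√T = 0.5002 − 0.2121 = 0.2881 ≈ 0.29
exp(−rT) = exp(−0.09·0.5) = 0.9560
C = 264·N(0.50) − 254·0.9560·N(0.29) = 264·0.6915 − 254·0.9560·0.6141 = 182.5560 − 149.1182 = 33.4378

£33.44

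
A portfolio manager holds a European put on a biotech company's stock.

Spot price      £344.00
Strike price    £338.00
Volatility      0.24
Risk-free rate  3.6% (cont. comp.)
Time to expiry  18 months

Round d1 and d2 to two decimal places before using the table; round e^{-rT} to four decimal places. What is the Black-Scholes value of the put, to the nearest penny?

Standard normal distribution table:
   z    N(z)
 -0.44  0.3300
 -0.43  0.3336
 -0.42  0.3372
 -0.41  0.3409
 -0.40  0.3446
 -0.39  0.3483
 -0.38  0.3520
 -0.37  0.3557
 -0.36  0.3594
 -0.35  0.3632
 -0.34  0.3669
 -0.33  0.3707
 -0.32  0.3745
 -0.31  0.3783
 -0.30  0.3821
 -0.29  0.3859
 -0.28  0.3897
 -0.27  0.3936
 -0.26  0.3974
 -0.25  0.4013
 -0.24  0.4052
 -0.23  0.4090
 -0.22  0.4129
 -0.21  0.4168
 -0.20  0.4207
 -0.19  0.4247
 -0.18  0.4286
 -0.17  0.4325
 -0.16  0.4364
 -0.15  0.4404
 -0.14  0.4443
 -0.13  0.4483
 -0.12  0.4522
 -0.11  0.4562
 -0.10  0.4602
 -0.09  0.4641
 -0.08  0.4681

T = 1.5;  σ√T = 0.2939
ln(S/K) + (r + σ²/2)T = ln(344/338) + (0.036 + 0.24²/2)·1.5 = 0.0176 + 0.0972 = 0.1148
d₁ = 0.1148 / 0.2939 = 0.3905 ≈ 0.39
d₂ = d₁ − σ√T = 0.3905 − 0.2939 = 0.0966 ≈ 0.10
e^(−rT) = e^(−0.036·1.5) = 0.9474
N(−d₂) = N(-0.10) = 0.4602;  N(−d₁) = N(-0.39) = 0.3483
P = 338·0.9474·0.4602 − 344·0.3483 = 147.3658 − 119.8152 = 27.5506

£27.55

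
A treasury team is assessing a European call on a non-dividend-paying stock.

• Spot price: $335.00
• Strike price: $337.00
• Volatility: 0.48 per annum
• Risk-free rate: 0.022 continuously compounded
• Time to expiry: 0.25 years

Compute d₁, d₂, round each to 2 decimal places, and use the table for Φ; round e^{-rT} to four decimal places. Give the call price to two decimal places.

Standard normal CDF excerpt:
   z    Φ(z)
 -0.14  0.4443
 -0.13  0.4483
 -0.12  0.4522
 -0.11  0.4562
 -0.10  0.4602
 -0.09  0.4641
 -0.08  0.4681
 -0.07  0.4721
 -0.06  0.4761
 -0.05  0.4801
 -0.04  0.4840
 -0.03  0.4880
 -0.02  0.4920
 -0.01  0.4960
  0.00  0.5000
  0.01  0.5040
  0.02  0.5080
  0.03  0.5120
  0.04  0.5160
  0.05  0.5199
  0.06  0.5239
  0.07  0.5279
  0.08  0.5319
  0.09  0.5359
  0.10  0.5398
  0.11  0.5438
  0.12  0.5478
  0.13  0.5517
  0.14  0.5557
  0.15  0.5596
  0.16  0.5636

σ√T = 0.48 × 0.5000 = 0.2400
ln(S/K) + (r + σ²/2)T = ln(335/337) + (0.022 + 0.48²/2)·0.25 = -0.0060 + 0.0343 = 0.0283
d₁ = 0.0283 / 0.2400 = 0.1181 → 0.12
d₂ = d₁ − σ√T = 0.1181 − 0.2400 = -0.1219 → -0.12
exp(−rT) = exp(−0.022·0.25) = 0.9945
N(d₁) = N(0.12) = 0.5478;  N(d₂) = N(-0.12) = 0.4522
C = 335·0.5478 − 337·0.9945·0.4522 = 183.5130 − 151.5532 = 31.9598

$31.96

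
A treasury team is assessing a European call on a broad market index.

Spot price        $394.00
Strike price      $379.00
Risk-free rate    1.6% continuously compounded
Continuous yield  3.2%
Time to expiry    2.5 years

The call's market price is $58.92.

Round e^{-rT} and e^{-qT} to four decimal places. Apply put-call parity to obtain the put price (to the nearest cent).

$59.36

exp(−qT) = exp(−0.032·2.5) = 0.9231;  exp(−rT) = exp(−0.016·2.5) = 0.9608
Put-call parity: C − P = S·e^(−qT) − K·e^(−rT) = 394·0.9231 − 379·0.9608 = 363.7014 − 364.1432 = -0.4418
P = C − (C − P) = 58.92 − (-0.4418) = 59.3618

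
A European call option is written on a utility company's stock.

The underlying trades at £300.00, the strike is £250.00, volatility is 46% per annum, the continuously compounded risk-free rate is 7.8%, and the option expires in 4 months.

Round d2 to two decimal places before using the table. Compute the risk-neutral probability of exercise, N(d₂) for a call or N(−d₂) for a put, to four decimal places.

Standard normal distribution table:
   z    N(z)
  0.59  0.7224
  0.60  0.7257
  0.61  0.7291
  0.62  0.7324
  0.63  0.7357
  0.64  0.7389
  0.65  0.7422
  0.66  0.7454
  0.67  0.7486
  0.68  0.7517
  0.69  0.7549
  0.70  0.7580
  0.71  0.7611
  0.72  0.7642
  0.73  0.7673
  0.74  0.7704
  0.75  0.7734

0.7422

σ√T = 0.46 × 0.5774 = 0.2656
ln(S/K) + (r + σ²/2)T = ln(300/250) + (0.078 + 0.46²/2)·0.3333 = 0.1823 + 0.0613 = 0.2436
d₁ = 0.2436 / 0.2656 = 0.9172 ⇒ 0.92
d₂ = d₁ − σ√T = 0.9172 − 0.2656 = 0.6516 ⇒ 0.65
Risk-neutral Pr[S_T > K] = N(d₂) = N(0.65) = 0.7422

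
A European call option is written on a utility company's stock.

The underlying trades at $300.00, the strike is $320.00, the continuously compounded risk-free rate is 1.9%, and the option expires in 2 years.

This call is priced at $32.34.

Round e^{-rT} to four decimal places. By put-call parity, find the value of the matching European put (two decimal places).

e^(−rT) = e^(−0.019·2) = 0.9627
Put-call parity: C − P = S − K·e^(−rT) = 300 − 320·0.9627 = 300 − 308.0640 = -8.0640
P = C − (C − P) = 32.34 − (-8.0640) = 40.4040

$40.40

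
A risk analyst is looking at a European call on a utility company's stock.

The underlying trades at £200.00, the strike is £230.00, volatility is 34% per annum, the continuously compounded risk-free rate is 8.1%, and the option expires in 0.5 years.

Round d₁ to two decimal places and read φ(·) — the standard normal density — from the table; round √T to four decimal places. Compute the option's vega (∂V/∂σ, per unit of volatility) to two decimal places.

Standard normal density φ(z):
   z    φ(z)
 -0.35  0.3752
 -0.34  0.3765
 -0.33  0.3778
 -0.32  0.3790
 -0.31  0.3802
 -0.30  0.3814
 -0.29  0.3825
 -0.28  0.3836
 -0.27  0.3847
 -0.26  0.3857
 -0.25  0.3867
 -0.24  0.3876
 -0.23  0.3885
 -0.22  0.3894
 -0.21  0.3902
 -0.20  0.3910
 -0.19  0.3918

54.09

T = 0.5;  σ√T = 0.2404
d₁ = [ln(200/230) + (0.081 + 0.34²/2)·0.5] / 0.2404 = [-0.1398 + 0.0694] / 0.2404 = -0.2927 ≈ -0.29
√T = √0.5 = 0.7071
φ(d₁) = φ(-0.29) = 0.3825
vega = S·φ(d₁)·√T = 200·0.3825·0.7071 = 54.0931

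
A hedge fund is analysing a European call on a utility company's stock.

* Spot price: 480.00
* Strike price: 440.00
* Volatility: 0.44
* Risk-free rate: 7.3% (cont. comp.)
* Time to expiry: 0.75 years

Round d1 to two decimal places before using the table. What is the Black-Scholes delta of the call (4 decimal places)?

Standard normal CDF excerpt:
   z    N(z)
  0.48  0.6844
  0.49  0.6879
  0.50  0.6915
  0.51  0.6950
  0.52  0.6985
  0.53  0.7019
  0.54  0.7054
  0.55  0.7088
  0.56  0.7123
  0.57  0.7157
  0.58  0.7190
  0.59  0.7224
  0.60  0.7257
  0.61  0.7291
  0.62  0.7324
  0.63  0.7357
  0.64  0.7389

0.7123

σ√T = 0.44·√0.75 = 0.3811
ln(S/K) + (r + σ²/2)T = ln(480/440) + (0.073 + 0.44²/2)·0.75 = 0.0870 + 0.1274 = 0.2144
d₁ = 0.2144 / 0.3811 = 0.5626 ≈ 0.56
N(d₁) = N(0.56) = 0.7123
Δ_call = N(d₁) = 0.7123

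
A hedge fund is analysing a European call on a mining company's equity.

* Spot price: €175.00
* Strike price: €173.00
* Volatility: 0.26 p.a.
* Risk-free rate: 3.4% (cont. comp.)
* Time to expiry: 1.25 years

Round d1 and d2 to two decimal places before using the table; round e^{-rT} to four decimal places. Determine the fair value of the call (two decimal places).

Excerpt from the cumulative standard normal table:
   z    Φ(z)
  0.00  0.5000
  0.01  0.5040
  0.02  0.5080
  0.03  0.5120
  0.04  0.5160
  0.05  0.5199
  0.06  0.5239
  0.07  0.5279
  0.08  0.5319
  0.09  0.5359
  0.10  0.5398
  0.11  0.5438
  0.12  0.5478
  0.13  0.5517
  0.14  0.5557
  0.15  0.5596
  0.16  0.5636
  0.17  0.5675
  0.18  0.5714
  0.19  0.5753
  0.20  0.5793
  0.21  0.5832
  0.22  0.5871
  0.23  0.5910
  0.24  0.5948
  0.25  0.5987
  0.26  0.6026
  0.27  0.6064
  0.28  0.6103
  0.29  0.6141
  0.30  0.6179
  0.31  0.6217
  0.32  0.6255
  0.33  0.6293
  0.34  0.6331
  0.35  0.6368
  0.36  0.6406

T = 1.25;  σ√T = 0.2907
d₁ = [ln(175/173) + (0.034 + 0.26²/2)·1.25] / 0.2907 = [0.0115 + 0.0847] / 0.2907 = 0.3311 ⇒ 0.33
d₂ = d₁ − σ√T = 0.3311 − 0.2907 = 0.0404 ⇒ 0.04
e^(−rT) = e^(−0.034·1.25) = 0.9584
N(d₁) = N(0.33) = 0.6293;  N(d₂) = N(0.04) = 0.5160
C = 175·0.6293 − 173·0.9584·0.5160 = 110.1275 − 85.5545 = 24.5730

€24.57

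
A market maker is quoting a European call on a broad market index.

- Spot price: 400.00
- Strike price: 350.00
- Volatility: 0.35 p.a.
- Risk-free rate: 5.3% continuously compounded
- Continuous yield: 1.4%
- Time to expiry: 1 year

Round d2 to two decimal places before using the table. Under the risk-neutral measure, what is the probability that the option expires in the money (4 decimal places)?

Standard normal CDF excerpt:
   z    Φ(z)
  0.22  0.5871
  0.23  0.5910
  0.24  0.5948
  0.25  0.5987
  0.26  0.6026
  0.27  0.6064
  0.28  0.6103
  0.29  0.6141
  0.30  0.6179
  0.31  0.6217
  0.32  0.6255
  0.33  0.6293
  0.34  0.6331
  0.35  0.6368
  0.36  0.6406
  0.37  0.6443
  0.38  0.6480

0.6255

σ√T = 0.35·√1 = 0.3500
d₁ = [ln(400/350) + (0.053 − 0.014 + ½·0.35²)·1] / (σ√T) = (0.1335 + 0.1002) / 0.3500 = 0.6679 which rounds to 0.67
d₂ = 0.6679 − 0.3500 = 0.3179 which rounds to 0.32
Pr(exercise) under Q = N(d₂) = 0.6255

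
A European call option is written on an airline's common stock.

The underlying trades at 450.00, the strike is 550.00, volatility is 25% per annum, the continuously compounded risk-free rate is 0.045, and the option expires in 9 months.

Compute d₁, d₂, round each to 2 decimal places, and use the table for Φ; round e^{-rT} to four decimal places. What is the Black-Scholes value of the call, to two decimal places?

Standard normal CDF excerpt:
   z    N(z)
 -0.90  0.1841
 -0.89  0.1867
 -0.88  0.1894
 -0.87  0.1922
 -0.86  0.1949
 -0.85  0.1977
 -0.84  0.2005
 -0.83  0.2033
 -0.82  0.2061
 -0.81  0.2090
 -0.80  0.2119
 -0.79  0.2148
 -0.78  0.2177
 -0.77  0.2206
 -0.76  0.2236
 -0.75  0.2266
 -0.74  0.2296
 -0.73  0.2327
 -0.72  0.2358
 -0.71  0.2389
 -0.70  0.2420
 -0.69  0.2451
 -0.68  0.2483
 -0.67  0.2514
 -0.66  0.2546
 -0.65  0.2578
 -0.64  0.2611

13.86

σ√T = 0.25 × 0.8660 = 0.2165
ln(S/K) + (r + σ²/2)T = ln(450/550) + (0.045 + 0.25²/2)·0.75 = -0.2007 + 0.0572 = -0.1435
d₁ = -0.1435 / 0.2165 = -0.6627 ≈ -0.66
d₂ = d₁ − σ√T = -0.6627 − 0.2165 = -0.8792 ≈ -0.88
e^(−rT) = e^(−0.045·0.75) = 0.9668
C = 450·N(-0.66) − 550·0.9668·N(-0.88) = 450·0.2546 − 550·0.9668·0.1894 = 114.5700 − 100.7116 = 13.8584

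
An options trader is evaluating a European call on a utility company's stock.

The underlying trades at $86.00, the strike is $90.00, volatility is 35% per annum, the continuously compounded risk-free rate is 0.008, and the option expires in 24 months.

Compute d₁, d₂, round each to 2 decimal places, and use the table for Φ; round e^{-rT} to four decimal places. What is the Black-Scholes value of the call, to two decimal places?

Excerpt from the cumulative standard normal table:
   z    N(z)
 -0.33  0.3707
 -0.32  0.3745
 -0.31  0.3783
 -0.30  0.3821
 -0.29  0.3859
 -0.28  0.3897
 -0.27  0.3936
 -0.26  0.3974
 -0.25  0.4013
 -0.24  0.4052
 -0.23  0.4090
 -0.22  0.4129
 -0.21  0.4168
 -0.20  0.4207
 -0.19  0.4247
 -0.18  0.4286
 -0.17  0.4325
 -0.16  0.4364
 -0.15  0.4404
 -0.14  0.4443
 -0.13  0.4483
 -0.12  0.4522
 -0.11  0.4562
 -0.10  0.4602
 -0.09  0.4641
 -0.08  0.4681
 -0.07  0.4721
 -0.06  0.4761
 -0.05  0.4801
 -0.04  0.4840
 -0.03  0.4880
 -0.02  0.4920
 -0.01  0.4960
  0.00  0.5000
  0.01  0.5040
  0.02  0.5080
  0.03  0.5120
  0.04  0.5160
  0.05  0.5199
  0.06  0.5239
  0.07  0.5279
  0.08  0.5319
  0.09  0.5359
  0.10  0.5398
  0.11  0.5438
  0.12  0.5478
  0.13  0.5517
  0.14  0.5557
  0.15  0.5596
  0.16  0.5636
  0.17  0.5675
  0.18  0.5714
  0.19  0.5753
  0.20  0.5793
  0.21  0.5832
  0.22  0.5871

σ√T = 0.35 × 1.4142 = 0.4950
d₁ = [ln(86/90) + (0.008 + 0.35²/2)·2] / 0.4950 = [-0.0455 + 0.1385] / 0.4950 = 0.1880 → 0.19
d₂ = d₁ − σ√T = 0.1880 − 0.4950 = -0.3070 → -0.31
exp(−rT) = exp(−0.008·2) = 0.9841
N(d₁) = N(0.19) = 0.5753;  N(d₂) = N(-0.31) = 0.3783
C = 86·0.5753 − 90·0.9841·0.3783 = 49.4758 − 33.5057 = 15.9701

$15.97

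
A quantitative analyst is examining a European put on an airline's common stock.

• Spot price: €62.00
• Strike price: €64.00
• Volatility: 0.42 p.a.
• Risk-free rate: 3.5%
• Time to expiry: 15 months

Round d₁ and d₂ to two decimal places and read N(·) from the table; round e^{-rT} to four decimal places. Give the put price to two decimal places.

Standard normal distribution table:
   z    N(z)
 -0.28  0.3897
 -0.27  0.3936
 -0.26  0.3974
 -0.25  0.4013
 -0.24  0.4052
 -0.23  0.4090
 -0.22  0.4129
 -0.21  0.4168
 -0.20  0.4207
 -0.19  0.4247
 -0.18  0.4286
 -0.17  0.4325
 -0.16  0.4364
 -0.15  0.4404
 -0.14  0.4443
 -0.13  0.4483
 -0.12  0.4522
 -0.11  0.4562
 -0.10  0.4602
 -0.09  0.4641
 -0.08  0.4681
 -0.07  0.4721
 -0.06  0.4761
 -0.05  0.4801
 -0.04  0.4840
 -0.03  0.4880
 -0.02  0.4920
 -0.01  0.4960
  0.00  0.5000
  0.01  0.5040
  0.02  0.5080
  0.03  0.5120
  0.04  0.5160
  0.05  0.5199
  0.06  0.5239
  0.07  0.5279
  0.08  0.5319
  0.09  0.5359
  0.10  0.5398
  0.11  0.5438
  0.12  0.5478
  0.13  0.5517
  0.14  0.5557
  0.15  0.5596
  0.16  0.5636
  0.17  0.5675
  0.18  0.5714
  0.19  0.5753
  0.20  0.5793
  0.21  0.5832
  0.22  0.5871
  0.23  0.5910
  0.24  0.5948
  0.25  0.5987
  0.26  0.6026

T = 1.25;  σ√T = 0.4696
d₁ = [ln(62/64) + (0.035 + 0.42²/2)·1.25] / 0.4696 = [-0.0317 + 0.1540] / 0.4696 = 0.2603 which rounds to 0.26
d₂ = d₁ − σ√T = 0.2603 − 0.4696 = -0.2092 which rounds to -0.21
exp(−rT) = exp(−0.035·1.25) = 0.9572
P = 64·0.9572·N(0.21) − 62·N(-0.26) = 64·0.9572·0.5832 − 62·0.3974 = 35.7273 − 24.6388 = 11.0885

€11.09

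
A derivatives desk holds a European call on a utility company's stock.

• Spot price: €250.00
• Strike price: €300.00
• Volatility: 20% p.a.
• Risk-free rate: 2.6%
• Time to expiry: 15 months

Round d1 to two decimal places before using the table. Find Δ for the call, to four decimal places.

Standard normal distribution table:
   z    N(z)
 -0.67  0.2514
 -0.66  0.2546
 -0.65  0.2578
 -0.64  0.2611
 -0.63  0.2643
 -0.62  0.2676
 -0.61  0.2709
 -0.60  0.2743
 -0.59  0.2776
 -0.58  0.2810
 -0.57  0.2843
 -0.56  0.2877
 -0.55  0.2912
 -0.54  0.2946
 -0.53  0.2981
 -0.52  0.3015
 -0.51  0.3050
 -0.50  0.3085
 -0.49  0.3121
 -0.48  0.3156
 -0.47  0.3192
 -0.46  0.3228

T = 1.25;  σ√T = 0.2236
d₁ = [ln(250/300) + (0.026 + ½·0.2²)·1.25] / (σ√T) = (-0.1823 + 0.0575) / 0.2236 = -0.5582 ≈ -0.56
N(d₁) = N(-0.56) = 0.2877
Δ_call = N(d₁) = 0.2877

0.2877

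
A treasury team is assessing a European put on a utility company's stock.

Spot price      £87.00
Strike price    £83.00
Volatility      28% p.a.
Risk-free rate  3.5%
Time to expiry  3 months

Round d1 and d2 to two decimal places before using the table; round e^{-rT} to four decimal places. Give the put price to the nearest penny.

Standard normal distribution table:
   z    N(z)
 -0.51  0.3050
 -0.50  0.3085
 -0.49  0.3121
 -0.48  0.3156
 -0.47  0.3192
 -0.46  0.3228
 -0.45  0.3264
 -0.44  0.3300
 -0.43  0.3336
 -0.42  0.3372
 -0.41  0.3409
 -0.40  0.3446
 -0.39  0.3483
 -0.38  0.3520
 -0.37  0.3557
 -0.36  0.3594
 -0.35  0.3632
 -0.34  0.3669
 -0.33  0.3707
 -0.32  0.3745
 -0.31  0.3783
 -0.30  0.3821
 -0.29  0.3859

£2.73

σ√T = 0.28·√0.25 = 0.1400
ln(S/K) + (r + σ²/2)T = ln(87/83) + (0.035 + 0.28²/2)·0.25 = 0.0471 + 0.0186 = 0.0656
d₁ = 0.0656 / 0.1400 = 0.4687 which rounds to 0.47
d₂ = d₁ − σ√T = 0.4687 − 0.1400 = 0.3287 which rounds to 0.33
exp(−rT) = exp(−0.035·0.25) = 0.9913
P = 83·0.9913·N(-0.33) − 87·N(-0.47) = 83·0.9913·0.3707 − 87·0.3192 = 30.5004 − 27.7704 = 2.7300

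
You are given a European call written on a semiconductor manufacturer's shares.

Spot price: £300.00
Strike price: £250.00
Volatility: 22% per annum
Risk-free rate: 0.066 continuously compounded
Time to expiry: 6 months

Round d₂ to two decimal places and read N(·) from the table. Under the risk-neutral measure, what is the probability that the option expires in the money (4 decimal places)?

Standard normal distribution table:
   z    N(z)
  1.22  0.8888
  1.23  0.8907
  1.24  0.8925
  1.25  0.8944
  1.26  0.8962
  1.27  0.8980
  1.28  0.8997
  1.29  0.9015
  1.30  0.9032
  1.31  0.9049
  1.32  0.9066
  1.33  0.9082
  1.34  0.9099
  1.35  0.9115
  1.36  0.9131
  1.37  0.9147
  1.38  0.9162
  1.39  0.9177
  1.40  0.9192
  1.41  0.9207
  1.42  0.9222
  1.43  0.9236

0.9049

T = 0.5;  σ√T = 0.1556
d₁ = [ln(300/250) + (0.066 + ½·0.22²)·0.5] / (σ√T) = (0.1823 + 0.0451) / 0.1556 = 1.4619 which rounds to 1.46
d₂ = 1.4619 − 0.1556 = 1.3064 which rounds to 1.31
Pr(exercise) under Q = N(d₂) = 0.9049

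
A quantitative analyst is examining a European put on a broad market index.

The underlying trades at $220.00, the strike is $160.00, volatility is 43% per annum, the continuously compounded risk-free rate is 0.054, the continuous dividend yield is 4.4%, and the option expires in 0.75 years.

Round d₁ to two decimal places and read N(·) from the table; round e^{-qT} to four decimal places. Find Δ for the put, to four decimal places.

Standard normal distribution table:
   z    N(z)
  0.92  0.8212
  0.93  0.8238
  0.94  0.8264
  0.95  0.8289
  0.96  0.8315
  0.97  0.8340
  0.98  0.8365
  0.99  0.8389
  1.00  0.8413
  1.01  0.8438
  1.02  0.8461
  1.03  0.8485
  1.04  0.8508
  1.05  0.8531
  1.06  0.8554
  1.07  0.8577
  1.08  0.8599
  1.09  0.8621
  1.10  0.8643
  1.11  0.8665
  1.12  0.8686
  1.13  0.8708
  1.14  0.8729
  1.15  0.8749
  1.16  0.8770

-0.1399

σ√T = 0.43·√0.75 = 0.3724
d₁ = [ln(220/160) + (0.054 − 0.044 + 0.43²/2)·0.75] / 0.3724 = [0.3185 + 0.0768] / 0.3724 = 1.0615 → 1.06
N(d₁) = N(1.06) = 0.8554
Δ_put = exp(−qT)·(N(d₁) − 1) = 0.9675·(0.8554 − 1) = -0.1399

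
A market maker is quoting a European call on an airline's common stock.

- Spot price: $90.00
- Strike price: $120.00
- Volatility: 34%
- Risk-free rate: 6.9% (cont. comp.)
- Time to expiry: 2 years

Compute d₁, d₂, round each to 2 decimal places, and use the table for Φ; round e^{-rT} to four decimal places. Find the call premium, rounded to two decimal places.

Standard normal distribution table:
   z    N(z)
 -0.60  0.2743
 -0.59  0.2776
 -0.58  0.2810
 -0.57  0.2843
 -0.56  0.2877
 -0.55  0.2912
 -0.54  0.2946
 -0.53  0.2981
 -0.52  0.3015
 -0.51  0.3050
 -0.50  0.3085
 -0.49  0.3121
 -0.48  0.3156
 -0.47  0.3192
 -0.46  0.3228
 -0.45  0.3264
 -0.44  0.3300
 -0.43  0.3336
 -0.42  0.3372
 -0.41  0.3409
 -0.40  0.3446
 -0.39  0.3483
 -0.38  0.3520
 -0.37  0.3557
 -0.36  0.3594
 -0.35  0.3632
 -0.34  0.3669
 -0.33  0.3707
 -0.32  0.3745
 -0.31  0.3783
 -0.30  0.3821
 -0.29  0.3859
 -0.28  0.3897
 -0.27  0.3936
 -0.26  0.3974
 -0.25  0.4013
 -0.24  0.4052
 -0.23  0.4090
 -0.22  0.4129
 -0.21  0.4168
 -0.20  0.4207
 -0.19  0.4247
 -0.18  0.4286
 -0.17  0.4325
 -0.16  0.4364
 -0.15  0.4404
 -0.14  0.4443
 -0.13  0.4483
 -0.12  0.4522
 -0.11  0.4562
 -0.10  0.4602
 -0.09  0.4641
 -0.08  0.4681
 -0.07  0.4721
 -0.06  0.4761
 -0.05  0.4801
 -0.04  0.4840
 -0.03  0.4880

$12.05

T = 2;  σ√T = 0.4808
d₁ = [ln(90/120) + (0.069 + ½·0.34²)·2] / (σ√T) = (-0.2877 + 0.2536) / 0.4808 = -0.0709 ⇒ -0.07
d₂ = -0.0709 − 0.4808 = -0.5517 ⇒ -0.55
exp(−rT) = exp(−0.069·2) = 0.8711
N(d₁) = N(-0.07) = 0.4721;  N(d₂) = N(-0.55) = 0.2912
C = 90·0.4721 − 120·0.8711·0.2912 = 42.4890 − 30.4397 = 12.0493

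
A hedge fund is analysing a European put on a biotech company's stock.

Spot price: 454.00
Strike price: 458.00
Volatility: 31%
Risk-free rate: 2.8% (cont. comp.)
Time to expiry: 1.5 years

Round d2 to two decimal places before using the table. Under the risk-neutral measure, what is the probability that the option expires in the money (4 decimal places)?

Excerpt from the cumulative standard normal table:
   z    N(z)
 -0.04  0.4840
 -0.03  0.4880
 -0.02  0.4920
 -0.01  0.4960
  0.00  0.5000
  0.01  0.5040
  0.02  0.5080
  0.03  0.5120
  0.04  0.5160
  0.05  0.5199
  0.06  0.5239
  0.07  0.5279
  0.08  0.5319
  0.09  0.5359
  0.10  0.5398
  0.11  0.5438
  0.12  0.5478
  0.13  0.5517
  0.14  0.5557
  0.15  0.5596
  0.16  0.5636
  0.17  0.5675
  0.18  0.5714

T = 1.5;  σ√T = 0.3797
ln(S/K) + (r + σ²/2)T = ln(454/458) + (0.028 + 0.31²/2)·1.5 = -0.0088 + 0.1141 = 0.1053
d₁ = 0.1053 / 0.3797 = 0.2774 ≈ 0.28
d₂ = d₁ − σ√T = 0.2774 − 0.3797 = -0.1023 ≈ -0.10
Risk-neutral Pr[S_T < K] = N(−d₂) = N(0.10) = 0.5398

0.5398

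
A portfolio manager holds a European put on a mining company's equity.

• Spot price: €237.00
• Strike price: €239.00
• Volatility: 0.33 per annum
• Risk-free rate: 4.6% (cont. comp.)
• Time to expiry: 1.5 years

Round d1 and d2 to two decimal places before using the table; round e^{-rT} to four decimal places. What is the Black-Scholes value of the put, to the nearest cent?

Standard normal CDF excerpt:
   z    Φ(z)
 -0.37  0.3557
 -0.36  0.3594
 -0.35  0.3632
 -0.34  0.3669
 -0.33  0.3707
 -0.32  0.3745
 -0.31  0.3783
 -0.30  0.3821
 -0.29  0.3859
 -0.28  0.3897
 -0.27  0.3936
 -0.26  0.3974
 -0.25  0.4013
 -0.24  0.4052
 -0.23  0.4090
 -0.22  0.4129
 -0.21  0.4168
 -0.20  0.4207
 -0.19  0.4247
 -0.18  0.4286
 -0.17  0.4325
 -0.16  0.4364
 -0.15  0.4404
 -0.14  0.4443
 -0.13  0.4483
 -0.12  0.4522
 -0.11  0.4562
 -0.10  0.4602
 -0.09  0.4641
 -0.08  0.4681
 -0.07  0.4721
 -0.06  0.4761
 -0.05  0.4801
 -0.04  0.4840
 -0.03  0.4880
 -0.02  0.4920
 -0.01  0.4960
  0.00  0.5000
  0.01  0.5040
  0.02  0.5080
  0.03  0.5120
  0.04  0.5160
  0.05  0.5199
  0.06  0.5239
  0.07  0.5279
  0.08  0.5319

T = 1.5;  σ√T = 0.4042
ln(S/K) + (r + σ²/2)T = ln(237/239) + (0.046 + 0.33²/2)·1.5 = -0.0084 + 0.1507 = 0.1423
d₁ = 0.1423 / 0.4042 = 0.3520 → 0.35
d₂ = d₁ − σ√T = 0.3520 − 0.4042 = -0.0522 → -0.05
exp(−rT) = exp(−0.046·1.5) = 0.9333
N(−d₂) = N(0.05) = 0.5199;  N(−d₁) = N(-0.35) = 0.3632
P = 239·0.9333·0.5199 − 237·0.3632 = 115.9682 − 86.0784 = 29.8898

€29.89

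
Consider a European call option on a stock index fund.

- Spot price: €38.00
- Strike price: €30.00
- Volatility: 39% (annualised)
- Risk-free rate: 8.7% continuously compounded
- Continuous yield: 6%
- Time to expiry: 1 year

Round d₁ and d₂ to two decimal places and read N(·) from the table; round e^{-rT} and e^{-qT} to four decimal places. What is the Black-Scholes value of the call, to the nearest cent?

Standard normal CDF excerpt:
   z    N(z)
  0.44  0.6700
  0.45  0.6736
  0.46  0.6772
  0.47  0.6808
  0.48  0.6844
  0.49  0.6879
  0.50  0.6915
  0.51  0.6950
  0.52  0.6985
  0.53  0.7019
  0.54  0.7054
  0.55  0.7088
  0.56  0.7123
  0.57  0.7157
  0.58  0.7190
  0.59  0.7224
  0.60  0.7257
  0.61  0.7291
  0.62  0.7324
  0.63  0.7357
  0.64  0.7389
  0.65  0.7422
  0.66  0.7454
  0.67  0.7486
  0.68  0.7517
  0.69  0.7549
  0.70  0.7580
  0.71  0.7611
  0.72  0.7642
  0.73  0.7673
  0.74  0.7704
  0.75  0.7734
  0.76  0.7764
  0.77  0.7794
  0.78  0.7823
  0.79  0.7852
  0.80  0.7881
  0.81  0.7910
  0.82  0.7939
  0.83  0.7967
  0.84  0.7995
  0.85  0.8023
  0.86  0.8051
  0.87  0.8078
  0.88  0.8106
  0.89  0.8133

T = 1;  σ√T = 0.3900
d₁ = [ln(38/30) + (0.087 − 0.06 + 0.39²/2)·1] / 0.3900 = [0.2364 + 0.1031] / 0.3900 = 0.8704 → 0.87
d₂ = d₁ − σ√T = 0.8704 − 0.3900 = 0.4804 → 0.48
exp(−qT) = exp(−0.06·1) = 0.9418;  exp(−rT) = exp(−0.087·1) = 0.9167
N(d₁) = N(0.87) = 0.8078;  N(d₂) = N(0.48) = 0.6844
C = 38·0.9418·0.8078 − 30·0.9167·0.6844 = 28.9099 − 18.8217 = 10.0882

€10.09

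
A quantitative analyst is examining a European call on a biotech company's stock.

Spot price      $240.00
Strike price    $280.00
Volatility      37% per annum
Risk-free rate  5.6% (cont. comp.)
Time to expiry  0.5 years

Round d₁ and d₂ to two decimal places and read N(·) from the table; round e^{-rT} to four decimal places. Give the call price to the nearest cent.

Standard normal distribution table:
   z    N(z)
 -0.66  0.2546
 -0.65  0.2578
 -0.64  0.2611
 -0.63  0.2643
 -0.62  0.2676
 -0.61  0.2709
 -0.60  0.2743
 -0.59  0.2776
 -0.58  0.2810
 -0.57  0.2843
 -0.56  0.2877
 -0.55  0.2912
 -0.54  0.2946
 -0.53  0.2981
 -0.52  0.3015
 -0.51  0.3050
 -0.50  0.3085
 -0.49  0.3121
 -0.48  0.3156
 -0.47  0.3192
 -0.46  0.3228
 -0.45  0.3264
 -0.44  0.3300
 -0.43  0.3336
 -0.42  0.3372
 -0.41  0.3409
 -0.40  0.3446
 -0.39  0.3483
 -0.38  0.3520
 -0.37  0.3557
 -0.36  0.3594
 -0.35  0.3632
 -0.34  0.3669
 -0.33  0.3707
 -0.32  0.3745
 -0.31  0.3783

$13.41

σ√T = 0.37·√0.5 = 0.2616
ln(S/K) + (r + σ²/2)T = ln(240/280) + (0.056 + 0.37²/2)·0.5 = -0.1542 + 0.0622 = -0.0919
d₁ = -0.0919 / 0.2616 = -0.3514 which rounds to -0.35
d₂ = d₁ − σ√T = -0.3514 − 0.2616 = -0.6130 which rounds to -0.61
e^(−rT) = e^(−0.056·0.5) = 0.9724
N(d₁) = N(-0.35) = 0.3632;  N(d₂) = N(-0.61) = 0.2709
C = 240·0.3632 − 280·0.9724·0.2709 = 87.1680 − 73.7585 = 13.4095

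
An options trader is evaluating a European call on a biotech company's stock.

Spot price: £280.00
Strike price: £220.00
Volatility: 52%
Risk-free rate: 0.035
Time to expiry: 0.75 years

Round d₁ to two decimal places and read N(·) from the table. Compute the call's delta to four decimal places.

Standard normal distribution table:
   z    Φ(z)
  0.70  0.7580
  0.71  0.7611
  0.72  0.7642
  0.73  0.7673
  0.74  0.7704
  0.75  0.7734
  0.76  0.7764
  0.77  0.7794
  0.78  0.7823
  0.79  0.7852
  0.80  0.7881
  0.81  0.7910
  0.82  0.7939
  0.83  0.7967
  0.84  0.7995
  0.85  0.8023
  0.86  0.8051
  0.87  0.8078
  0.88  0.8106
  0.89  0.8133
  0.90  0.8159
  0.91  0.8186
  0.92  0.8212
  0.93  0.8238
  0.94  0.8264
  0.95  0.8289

σ√T = 0.52·√0.75 = 0.4503
ln(S/K) + (r + σ²/2)T = ln(280/220) + (0.035 + 0.52²/2)·0.75 = 0.2412 + 0.1277 = 0.3688
d₁ = 0.3688 / 0.4503 = 0.8190 ⇒ 0.82
N(d₁) = N(0.82) = 0.7939
Δ_call = N(d₁) = 0.7939

0.7939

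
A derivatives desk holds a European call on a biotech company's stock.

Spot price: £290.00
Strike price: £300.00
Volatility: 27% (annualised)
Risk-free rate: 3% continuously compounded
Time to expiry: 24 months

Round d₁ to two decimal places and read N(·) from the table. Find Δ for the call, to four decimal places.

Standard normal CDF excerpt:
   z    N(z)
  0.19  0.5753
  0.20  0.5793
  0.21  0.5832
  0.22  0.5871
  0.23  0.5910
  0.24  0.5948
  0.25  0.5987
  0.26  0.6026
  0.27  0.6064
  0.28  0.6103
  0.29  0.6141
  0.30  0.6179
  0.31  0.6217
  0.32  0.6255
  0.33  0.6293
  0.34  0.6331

T = 2;  σ√T = 0.3818
d₁ = [ln(290/300) + (0.03 + 0.27²/2)·2] / 0.3818 = [-0.0339 + 0.1329] / 0.3818 = 0.2593 → 0.26
N(d₁) = N(0.26) = 0.6026
Δ_call = N(d₁) = 0.6026

0.6026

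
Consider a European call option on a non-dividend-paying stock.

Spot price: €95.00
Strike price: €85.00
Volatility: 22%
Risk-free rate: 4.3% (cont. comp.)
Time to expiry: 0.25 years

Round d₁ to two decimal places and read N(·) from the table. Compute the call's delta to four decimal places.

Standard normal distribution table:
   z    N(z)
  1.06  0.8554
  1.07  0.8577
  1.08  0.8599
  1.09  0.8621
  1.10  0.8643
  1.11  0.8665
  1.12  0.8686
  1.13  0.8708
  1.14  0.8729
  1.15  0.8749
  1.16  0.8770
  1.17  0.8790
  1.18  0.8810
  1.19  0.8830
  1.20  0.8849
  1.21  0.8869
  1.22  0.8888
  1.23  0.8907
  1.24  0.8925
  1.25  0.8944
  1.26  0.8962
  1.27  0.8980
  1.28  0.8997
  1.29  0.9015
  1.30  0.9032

0.8770

σ√T = 0.22 × 0.5000 = 0.1100
d₁ = [ln(95/85) + (0.043 + 0.22²/2)·0.25] / 0.1100 = [0.1112 + 0.0168] / 0.1100 = 1.1639 ⇒ 1.16
N(d₁) = N(1.16) = 0.8770
Δ_call = N(d₁) = 0.8770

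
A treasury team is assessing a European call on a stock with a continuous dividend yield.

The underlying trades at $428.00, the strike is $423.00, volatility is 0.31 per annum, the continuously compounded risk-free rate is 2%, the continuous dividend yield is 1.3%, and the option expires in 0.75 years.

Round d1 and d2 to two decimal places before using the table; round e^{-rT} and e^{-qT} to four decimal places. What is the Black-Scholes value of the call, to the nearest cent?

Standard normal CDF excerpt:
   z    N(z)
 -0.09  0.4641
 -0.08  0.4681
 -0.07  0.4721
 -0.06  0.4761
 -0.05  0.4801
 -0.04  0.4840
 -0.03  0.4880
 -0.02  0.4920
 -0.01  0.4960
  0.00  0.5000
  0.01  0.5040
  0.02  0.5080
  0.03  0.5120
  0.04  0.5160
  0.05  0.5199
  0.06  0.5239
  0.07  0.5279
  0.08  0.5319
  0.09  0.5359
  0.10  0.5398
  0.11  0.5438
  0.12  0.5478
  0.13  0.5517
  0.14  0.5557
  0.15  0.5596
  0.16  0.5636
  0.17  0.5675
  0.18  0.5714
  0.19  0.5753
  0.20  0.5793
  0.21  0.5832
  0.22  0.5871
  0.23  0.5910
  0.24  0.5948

σ√T = 0.31·√0.75 = 0.2685
d₁ = [ln(428/423) + (0.02 − 0.013 + 0.31²/2)·0.75] / 0.2685 = [0.0118 + 0.0413] / 0.2685 = 0.1976 ⇒ 0.20
d₂ = d₁ − σ√T = 0.1976 − 0.2685 = -0.0709 ⇒ -0.07
exp(−qT) = exp(−0.013·0.75) = 0.9903;  exp(−rT) = exp(−0.02·0.75) = 0.9851
C = 428·0.9903·N(0.20) − 423·0.9851·N(-0.07) = 428·0.9903·0.5793 − 423·0.9851·0.4721 = 245.5354 − 196.7228 = 48.8126

$48.81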